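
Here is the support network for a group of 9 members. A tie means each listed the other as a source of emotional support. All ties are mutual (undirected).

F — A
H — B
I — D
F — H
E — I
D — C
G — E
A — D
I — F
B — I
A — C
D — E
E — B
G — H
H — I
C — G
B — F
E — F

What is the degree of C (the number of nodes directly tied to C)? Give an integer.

3

C is directly tied to A, D, and G. That is 3 neighbors, so the degree of C is 3.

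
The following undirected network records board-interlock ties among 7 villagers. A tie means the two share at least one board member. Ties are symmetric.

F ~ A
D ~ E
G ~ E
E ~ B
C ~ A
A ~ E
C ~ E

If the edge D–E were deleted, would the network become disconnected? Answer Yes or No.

Without the D–E edge there is no alternate route between D and E, so the network disconnects. It is a bridge.

Yes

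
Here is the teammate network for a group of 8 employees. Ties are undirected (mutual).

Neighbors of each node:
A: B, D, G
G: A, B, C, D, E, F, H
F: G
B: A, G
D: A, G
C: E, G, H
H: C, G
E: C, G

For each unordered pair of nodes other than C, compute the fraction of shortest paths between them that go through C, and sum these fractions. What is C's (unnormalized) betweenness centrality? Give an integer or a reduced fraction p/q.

Pairs whose geodesics pass through C — E–H: 1/2.
All other pairs contribute 0.
Summing the contributions gives betweenness(C) = 1/2.

1/2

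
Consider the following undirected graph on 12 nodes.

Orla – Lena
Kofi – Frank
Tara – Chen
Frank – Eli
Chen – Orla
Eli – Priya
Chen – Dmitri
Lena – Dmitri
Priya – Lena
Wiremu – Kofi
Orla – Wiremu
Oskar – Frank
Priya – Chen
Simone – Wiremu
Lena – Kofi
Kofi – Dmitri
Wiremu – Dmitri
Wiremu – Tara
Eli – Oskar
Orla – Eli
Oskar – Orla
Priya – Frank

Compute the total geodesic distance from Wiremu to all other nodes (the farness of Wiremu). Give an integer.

18

Distances from Wiremu: Chen:2, Dmitri:1, Eli:2, Frank:2, Kofi:1, Lena:2, Orla:1, Oskar:2, Priya:3, Simone:1, Tara:1.
Sum = 2 + 1 + 2 + 2 + 1 + 2 + 1 + 2 + 3 + 1 + 1 = 18.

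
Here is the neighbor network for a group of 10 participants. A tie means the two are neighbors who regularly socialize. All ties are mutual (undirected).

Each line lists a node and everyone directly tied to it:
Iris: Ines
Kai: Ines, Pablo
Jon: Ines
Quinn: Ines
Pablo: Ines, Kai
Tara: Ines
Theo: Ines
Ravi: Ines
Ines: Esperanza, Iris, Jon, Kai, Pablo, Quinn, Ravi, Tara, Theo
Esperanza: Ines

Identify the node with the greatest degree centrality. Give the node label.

Degrees — Esperanza:1, Ines:9, Iris:1, Jon:1, Kai:2, Pablo:2, Quinn:1, Ravi:1, Tara:1, Theo:1.
The maximum is 9, attained only by Ines.

Ines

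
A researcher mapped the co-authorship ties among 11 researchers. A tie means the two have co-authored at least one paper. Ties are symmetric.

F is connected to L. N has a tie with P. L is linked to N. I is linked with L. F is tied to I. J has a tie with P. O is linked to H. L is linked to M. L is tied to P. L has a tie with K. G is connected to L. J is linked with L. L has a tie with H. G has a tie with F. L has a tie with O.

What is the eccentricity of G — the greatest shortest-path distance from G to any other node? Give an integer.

Distances from G: F:1, H:2, I:2, J:2, K:2, L:1, M:2, N:2, O:2, P:2.
The largest is 2 (to H, N, J, K, O, P, M, and I), so the eccentricity of G is 2.

2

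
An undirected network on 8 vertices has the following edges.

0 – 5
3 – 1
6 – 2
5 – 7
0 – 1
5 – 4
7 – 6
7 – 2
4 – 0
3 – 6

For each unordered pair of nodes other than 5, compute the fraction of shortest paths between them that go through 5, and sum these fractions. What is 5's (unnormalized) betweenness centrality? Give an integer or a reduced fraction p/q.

Pairs whose geodesics pass through 5 — 4–6: 1; 4–2: 1; 4–7: 1; 0–6: 1/2; 0–2: 1; 0–7: 1; 1–7: 1/2.
All other pairs contribute 0.
Summing the contributions gives betweenness(5) = 6.

6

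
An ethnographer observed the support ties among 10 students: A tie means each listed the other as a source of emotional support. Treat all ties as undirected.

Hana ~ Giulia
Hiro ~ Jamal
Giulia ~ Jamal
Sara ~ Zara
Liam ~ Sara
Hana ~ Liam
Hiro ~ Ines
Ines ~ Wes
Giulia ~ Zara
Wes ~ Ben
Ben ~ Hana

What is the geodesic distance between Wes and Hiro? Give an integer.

2

One shortest route is Wes – Ines – Hiro, which uses 2 edges, and Wes and Hiro are not directly tied, so nothing shorter exists. So d(Wes,Hiro) = 2.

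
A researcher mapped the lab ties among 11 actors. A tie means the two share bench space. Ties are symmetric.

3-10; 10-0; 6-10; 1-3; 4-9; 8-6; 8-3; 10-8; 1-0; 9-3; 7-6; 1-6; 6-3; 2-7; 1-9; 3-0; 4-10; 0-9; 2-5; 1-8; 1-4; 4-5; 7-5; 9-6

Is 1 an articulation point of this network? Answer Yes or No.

No

Even without 1, every remaining node can still reach every other (the residual graph is connected), so 1 is not a cut vertex.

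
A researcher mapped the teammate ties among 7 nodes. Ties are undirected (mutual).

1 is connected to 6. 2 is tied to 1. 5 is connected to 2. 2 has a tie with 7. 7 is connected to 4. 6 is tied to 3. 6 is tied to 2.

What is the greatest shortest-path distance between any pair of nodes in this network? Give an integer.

4

Eccentricity of each node (its greatest distance to any other): 1:3, 2:2, 3:4, 4:4, 5:3, 6:3, 7:3.
The maximum eccentricity is 4, realized for instance by the pair 4–3 via 4 – 7 – 2 – 6 – 3. So the diameter is 4.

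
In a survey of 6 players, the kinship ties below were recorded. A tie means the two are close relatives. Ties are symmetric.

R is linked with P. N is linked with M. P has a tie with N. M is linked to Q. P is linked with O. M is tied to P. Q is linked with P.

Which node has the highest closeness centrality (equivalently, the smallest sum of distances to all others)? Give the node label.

P

Farness (sum of distances to all others) for each node — M:7, N:8, O:9, P:5, Q:8, R:9.
The smallest farness is 5, for P, so P has the highest closeness.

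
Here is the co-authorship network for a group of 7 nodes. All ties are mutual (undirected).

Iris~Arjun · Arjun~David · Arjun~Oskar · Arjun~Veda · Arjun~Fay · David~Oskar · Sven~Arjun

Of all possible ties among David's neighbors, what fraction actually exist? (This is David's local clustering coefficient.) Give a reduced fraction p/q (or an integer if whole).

1

David's neighbors: Arjun and Oskar (k = 2).
Possible neighbor pairs: C(2,2) = 1. Edges among them: Arjun–Oskar → e = 1.
Clustering(David) = 1/1.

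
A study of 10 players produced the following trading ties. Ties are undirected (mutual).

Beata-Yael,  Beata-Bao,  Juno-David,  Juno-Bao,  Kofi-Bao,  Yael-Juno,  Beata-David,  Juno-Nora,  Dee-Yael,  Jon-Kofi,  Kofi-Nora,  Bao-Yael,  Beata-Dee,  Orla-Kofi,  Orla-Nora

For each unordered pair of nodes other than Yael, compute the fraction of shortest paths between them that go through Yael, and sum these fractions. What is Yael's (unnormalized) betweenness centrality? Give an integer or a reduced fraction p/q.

19/4

Pairs whose geodesics pass through Yael — Dee–Juno: 1; Dee–Bao: 1/2; Dee–Kofi: 1/2; Dee–Orla: 2/3; Dee–Nora: 1; Dee–Jon: 1/2; Juno–Beata: 1/3; Beata–Nora: 1/4.
All other pairs contribute 0.
Summing the contributions gives betweenness(Yael) = 19/4.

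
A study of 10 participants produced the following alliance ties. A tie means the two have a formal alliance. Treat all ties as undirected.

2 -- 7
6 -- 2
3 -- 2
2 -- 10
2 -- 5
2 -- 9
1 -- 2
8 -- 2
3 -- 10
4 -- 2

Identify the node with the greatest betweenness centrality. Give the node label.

Unnormalized betweenness of each node: 1:0, 2:35, 3:0, 4:0, 5:0, 6:0, 7:0, 8:0, 9:0, 10:0.
2 has the largest value, 35, making it the main broker — the node through which the most shortest paths run.

2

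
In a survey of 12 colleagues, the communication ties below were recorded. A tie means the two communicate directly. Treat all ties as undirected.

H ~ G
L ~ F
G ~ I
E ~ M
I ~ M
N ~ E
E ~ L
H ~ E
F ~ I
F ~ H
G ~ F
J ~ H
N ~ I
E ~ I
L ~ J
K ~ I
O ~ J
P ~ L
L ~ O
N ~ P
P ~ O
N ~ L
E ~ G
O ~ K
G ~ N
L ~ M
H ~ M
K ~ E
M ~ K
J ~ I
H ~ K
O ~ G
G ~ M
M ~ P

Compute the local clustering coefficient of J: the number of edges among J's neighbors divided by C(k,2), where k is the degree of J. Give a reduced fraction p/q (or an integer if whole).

J's neighbors: H, I, L, and O (k = 4).
Possible neighbor pairs: C(4,2) = 6. Edges among them: L–O → e = 1.
Clustering(J) = 1/6.

1/6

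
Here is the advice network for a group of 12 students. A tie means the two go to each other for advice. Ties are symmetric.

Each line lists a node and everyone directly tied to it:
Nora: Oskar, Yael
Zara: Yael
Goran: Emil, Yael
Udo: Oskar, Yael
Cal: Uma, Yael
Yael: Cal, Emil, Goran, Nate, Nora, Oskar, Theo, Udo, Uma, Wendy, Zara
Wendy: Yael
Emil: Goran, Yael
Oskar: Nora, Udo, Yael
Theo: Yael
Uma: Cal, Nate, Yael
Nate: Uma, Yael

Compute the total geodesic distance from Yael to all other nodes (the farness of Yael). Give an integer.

11

Distances from Yael: Cal:1, Emil:1, Goran:1, Nate:1, Nora:1, Oskar:1, Theo:1, Udo:1, Uma:1, Wendy:1, Zara:1.
Sum = 1 + 1 + 1 + 1 + 1 + 1 + 1 + 1 + 1 + 1 + 1 = 11.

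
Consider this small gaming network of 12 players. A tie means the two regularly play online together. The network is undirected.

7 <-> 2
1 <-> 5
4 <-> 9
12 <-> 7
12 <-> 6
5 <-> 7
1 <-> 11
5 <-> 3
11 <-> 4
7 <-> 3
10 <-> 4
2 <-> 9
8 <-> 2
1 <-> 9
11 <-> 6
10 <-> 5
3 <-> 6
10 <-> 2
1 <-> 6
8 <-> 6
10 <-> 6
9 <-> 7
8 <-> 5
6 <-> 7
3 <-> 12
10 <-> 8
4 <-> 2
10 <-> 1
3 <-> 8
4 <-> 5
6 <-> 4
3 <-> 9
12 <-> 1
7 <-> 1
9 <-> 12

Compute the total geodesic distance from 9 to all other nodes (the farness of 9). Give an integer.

16

Distances from 9: 1:1, 2:1, 3:1, 4:1, 5:2, 6:2, 7:1, 8:2, 10:2, 11:2, 12:1.
Sum = 1 + 1 + 1 + 1 + 2 + 2 + 1 + 2 + 2 + 2 + 1 = 16.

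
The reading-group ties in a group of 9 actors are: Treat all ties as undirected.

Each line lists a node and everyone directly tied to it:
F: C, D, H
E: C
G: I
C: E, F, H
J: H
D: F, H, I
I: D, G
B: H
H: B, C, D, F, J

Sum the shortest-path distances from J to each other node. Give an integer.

Distances from J: B:2, C:2, D:2, E:3, F:2, G:4, H:1, I:3.
Sum = 2 + 2 + 2 + 3 + 2 + 4 + 1 + 3 = 19.

19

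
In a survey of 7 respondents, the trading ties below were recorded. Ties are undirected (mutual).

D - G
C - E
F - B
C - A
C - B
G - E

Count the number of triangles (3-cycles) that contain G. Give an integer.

0

G's neighbors are D and E, but none of them are tied to each other, so no triangle contains G.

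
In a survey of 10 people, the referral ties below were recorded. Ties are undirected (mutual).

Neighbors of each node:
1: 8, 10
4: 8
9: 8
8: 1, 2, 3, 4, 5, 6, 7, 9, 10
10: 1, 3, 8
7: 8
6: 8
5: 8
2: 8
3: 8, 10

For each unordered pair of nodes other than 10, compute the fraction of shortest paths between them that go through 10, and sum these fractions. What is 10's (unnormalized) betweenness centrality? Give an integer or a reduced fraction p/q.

Pairs whose geodesics pass through 10 — 1–3: 1/2.
All other pairs contribute 0.
Summing the contributions gives betweenness(10) = 1/2.

1/2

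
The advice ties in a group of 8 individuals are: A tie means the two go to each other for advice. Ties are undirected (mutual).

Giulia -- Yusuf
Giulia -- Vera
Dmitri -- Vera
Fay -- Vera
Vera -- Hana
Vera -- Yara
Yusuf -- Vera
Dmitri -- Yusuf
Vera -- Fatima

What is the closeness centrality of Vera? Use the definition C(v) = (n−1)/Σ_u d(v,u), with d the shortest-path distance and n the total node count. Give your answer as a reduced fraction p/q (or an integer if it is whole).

Distances from Vera: Dmitri:1, Fatima:1, Fay:1, Giulia:1, Hana:1, Yara:1, Yusuf:1. Sum = 7.
n = 8, so closeness = 7/7 = 1.

1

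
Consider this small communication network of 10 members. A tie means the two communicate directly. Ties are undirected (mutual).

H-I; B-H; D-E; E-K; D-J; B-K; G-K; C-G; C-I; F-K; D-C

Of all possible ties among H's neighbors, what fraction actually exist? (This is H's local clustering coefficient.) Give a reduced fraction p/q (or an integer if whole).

0

H's neighbors: B and I (k = 2).
Possible neighbor pairs: C(2,2) = 1. Edges among them: none → e = 0.
Clustering(H) = 0/1.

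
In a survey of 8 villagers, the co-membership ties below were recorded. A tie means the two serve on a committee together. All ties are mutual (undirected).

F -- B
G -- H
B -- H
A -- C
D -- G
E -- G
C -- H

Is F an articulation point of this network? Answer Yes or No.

Even without F, every remaining node can still reach every other (the residual graph is connected), so F is not a cut vertex.

No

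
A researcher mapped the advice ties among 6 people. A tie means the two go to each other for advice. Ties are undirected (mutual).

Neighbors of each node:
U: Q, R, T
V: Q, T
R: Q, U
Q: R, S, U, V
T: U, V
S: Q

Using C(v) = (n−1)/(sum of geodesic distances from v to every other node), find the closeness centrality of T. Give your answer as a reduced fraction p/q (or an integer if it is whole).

5/9

Distances from T: Q:2, R:2, S:3, U:1, V:1. Sum = 9.
n = 6, so closeness = 5/9.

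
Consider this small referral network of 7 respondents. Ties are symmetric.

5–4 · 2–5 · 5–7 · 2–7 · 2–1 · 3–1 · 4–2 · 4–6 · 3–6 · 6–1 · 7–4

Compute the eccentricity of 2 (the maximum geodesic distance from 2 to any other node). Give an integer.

Distances from 2: 1:1, 3:2, 4:1, 5:1, 6:2, 7:1.
The largest is 2 (to 3 and 6), so the eccentricity of 2 is 2.

2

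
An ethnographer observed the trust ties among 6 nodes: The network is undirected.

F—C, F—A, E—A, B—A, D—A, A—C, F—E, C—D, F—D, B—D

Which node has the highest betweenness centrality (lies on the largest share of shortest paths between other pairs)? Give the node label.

A

Unnormalized betweenness of each node: A:3, B:0, C:0, D:1, E:0, F:1.
A has the largest value, 3, making it the main broker — the node through which the most shortest paths run.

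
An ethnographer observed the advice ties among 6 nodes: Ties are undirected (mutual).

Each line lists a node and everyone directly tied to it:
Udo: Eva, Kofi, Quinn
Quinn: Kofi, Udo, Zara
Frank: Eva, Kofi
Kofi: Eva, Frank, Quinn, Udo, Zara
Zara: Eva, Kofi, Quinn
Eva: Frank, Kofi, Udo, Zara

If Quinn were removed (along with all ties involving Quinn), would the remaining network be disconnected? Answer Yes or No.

No

Even without Quinn, every remaining node can still reach every other (the residual graph is connected), so Quinn is not a cut vertex.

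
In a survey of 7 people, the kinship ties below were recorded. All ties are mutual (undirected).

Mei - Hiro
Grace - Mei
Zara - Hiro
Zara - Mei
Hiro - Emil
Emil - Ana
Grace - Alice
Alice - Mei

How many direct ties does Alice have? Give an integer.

Alice is directly tied to Grace and Mei. That is 2 neighbors, so the degree of Alice is 2.

2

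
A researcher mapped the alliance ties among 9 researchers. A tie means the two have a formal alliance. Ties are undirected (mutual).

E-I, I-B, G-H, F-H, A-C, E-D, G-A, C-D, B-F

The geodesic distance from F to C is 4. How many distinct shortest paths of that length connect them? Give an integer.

The shortest distance is 4, and the only length-4 path is F–H–G–A–C. So there is exactly 1 shortest path.

1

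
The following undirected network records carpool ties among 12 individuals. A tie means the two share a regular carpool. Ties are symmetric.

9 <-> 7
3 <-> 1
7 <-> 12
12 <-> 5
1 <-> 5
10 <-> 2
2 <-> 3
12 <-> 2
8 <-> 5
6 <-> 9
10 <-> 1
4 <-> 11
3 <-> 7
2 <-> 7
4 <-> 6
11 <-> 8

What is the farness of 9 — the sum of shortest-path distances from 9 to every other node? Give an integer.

Distances from 9: 1:3, 2:2, 3:2, 4:2, 5:3, 6:1, 7:1, 8:4, 10:3, 11:3, 12:2.
Sum = 3 + 2 + 2 + 2 + 3 + 1 + 1 + 4 + 3 + 3 + 2 = 26.

26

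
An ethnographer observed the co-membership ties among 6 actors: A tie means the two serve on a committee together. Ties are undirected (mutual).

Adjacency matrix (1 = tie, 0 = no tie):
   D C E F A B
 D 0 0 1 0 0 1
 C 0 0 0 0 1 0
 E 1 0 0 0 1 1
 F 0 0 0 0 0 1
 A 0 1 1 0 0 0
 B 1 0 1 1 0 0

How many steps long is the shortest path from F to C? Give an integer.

4

One shortest route is F – B – E – A – C, which uses 4 edges, and at distance 3 from F we only reach {A}, which does not include C. So d(F,C) = 4.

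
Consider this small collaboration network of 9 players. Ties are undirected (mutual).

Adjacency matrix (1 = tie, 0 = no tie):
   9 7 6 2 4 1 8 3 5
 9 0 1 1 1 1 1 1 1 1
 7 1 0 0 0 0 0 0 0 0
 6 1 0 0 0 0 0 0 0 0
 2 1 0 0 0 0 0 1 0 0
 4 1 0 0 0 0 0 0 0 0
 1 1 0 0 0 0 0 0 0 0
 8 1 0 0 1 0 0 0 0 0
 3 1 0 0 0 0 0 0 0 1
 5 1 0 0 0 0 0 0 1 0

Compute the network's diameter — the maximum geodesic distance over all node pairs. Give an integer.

Eccentricity of each node (its greatest distance to any other): 1:2, 2:2, 3:2, 4:2, 5:2, 6:2, 7:2, 8:2, 9:1.
The maximum eccentricity is 2, realized for instance by the pair 7–6 via 7 – 9 – 6. So the diameter is 2.

2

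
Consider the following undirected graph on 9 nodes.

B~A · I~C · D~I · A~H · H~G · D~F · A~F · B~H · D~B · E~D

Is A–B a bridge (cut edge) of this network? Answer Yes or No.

No

Even without that edge, A still reaches B via A – H – B, so the network stays connected. Not a bridge.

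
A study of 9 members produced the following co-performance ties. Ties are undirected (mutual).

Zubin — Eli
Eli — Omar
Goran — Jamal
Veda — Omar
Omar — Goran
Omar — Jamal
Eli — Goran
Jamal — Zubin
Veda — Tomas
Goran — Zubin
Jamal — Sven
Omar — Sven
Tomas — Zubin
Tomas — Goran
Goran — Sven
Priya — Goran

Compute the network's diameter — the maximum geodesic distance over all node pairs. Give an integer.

3

Eccentricity of each node (its greatest distance to any other): Eli:2, Goran:2, Jamal:2, Omar:2, Priya:3, Sven:2, Tomas:2, Veda:3, Zubin:2.
The maximum eccentricity is 3, realized for instance by the pair Veda–Priya via Veda – Omar – Goran – Priya. So the diameter is 3.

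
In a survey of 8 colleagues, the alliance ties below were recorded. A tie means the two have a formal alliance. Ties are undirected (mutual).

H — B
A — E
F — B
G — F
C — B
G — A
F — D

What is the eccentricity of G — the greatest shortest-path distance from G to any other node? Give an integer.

3

Distances from G: A:1, B:2, C:3, D:2, E:2, F:1, H:3.
The largest is 3 (to C and H), so the eccentricity of G is 3.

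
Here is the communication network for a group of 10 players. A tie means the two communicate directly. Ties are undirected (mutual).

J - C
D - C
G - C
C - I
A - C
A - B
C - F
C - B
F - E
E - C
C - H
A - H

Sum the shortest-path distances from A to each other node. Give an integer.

Distances from A: B:1, C:1, D:2, E:2, F:2, G:2, H:1, I:2, J:2.
Sum = 1 + 1 + 2 + 2 + 2 + 2 + 1 + 2 + 2 = 15.

15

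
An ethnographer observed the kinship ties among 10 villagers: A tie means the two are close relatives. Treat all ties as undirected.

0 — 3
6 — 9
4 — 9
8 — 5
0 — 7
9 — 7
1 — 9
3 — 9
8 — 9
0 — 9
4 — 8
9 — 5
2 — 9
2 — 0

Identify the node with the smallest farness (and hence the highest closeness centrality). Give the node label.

9

Farness (sum of distances to all others) for each node — 0:14, 1:17, 2:16, 3:16, 4:16, 5:16, 6:17, 7:16, 8:15, 9:9.
The smallest farness is 9, for 9, so 9 has the highest closeness.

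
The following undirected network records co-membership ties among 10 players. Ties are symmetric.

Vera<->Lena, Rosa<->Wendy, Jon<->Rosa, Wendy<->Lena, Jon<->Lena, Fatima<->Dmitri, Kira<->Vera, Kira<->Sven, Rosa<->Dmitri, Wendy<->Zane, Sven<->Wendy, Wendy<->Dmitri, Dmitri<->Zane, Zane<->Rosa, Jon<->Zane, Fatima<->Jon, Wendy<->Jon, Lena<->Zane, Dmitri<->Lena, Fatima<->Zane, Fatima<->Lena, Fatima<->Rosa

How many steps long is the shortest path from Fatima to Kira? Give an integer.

3

One shortest route is Fatima – Lena – Vera – Kira, which uses 3 edges, and at distance 2 from Fatima we only reach {Vera, Wendy}, which does not include Kira. So d(Fatima,Kira) = 3.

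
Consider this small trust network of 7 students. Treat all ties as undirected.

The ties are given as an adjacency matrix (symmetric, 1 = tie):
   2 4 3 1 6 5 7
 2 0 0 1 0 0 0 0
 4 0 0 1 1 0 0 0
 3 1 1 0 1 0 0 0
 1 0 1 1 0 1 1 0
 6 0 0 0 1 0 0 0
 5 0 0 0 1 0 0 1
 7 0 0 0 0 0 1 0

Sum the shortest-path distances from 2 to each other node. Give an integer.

15

Distances from 2: 1:2, 3:1, 4:2, 5:3, 6:3, 7:4.
Sum = 2 + 1 + 2 + 3 + 3 + 4 = 15.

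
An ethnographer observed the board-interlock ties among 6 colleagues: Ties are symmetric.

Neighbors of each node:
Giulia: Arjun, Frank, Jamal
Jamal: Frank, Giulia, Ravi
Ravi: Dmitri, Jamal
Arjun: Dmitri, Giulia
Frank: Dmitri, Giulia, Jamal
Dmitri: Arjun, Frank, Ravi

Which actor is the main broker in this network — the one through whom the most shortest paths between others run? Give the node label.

Unnormalized betweenness of each node: Arjun:1/2, Dmitri:2, Frank:1, Giulia:3/2, Jamal:3/2, Ravi:1/2.
Dmitri has the largest value, 2, making it the main broker — the node through which the most shortest paths run.

Dmitri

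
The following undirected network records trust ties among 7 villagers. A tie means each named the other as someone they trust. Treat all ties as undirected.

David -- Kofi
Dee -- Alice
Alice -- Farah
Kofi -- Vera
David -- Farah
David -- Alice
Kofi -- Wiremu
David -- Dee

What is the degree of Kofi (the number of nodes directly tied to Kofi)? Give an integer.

Kofi is directly tied to David, Vera, and Wiremu. That is 3 neighbors, so the degree of Kofi is 3.

3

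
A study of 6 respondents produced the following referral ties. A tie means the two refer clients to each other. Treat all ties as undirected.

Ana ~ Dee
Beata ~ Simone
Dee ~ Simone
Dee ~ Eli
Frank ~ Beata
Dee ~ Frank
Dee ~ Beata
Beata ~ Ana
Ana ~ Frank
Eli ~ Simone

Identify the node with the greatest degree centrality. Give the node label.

Dee

Degrees — Ana:3, Beata:4, Dee:5, Eli:2, Frank:3, Simone:3.
The maximum is 5, attained only by Dee.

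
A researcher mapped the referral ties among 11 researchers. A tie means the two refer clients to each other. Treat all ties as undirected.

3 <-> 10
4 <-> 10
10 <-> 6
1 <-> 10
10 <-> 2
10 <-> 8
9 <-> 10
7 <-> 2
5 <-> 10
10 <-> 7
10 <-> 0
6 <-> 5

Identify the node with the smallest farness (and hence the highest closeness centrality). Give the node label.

Farness (sum of distances to all others) for each node — 0:19, 1:19, 2:18, 3:19, 4:19, 5:18, 6:18, 7:18, 8:19, 9:19, 10:10.
The smallest farness is 10, for 10, so 10 has the highest closeness.

10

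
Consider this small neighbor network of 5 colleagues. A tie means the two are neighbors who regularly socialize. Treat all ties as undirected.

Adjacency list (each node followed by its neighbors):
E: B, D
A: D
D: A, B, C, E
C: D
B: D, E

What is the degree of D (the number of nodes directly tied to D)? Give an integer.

D is directly tied to A, B, C, and E. That is 4 neighbors, so the degree of D is 4.

4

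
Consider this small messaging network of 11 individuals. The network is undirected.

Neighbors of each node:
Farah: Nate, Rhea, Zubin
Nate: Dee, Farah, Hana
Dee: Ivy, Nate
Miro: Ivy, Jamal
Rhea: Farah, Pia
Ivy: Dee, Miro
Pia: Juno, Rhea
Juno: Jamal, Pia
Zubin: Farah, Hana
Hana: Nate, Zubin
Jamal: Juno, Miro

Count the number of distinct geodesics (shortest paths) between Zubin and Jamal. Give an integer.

The shortest distance is 5, and the only length-5 path is Zubin–Farah–Rhea–Pia–Juno–Jamal. So there is exactly 1 shortest path.

1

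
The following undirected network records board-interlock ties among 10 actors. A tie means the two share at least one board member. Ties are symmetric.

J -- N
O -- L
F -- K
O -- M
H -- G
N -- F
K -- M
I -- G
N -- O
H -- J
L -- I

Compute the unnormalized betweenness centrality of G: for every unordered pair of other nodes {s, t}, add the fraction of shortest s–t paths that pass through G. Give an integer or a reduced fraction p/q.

Pairs whose geodesics pass through G — J–I: 1; H–I: 1; H–L: 1.
All other pairs contribute 0.
Summing the contributions gives betweenness(G) = 3.

3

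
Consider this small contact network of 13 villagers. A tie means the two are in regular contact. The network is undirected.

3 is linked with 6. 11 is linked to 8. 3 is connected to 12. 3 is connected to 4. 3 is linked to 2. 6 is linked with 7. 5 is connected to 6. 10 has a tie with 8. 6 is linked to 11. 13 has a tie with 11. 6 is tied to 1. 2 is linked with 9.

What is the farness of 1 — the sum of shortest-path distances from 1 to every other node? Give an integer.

Distances from 1: 2:3, 3:2, 4:3, 5:2, 6:1, 7:2, 8:3, 9:4, 10:4, 11:2, 12:3, 13:3.
Sum = 3 + 2 + 3 + 2 + 1 + 2 + 3 + 4 + 4 + 2 + 3 + 3 = 32.

32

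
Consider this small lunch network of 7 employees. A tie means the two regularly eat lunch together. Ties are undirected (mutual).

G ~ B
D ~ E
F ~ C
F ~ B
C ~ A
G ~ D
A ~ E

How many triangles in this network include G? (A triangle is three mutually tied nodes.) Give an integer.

G's neighbors are B and D, but none of them are tied to each other, so no triangle contains G.

0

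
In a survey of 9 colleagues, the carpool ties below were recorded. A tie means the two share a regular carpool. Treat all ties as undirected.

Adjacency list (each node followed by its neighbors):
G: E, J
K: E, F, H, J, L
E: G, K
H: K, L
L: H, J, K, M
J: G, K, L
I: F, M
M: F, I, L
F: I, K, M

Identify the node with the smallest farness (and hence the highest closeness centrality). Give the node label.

Farness (sum of distances to all others) for each node — E:16, F:14, G:19, H:16, I:19, J:14, K:11, L:12, M:15.
The smallest farness is 11, for K, so K has the highest closeness.

K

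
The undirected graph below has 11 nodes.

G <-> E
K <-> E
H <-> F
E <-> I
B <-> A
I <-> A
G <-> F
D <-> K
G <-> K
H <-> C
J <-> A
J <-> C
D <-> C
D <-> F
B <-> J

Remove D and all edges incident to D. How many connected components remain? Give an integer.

1

D's neighbors (C, F, and K) remain reachable from one another through other ties, so the rest of the network stays in one piece.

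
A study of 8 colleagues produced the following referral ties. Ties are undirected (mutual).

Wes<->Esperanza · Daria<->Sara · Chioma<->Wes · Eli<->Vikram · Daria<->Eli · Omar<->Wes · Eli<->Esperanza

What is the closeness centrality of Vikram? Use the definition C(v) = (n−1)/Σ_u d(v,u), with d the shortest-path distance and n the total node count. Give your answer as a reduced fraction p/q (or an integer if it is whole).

7/19

Distances from Vikram: Chioma:4, Daria:2, Eli:1, Esperanza:2, Omar:4, Sara:3, Wes:3. Sum = 19.
n = 8, so closeness = 7/19.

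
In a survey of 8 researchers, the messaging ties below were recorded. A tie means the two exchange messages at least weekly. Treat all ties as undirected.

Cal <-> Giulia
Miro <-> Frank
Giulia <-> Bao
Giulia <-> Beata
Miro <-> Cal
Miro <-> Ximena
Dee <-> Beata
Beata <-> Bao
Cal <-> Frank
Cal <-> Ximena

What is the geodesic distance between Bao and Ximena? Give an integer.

3

One shortest route is Bao – Giulia – Cal – Ximena, which uses 3 edges, and at distance 2 from Bao we only reach {Cal, Dee}, which does not include Ximena. So d(Bao,Ximena) = 3.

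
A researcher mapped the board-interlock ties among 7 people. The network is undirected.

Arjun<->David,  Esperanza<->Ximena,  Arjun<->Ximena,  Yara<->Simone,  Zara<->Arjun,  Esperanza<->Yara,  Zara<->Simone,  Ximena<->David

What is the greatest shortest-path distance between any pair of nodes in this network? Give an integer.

Eccentricity of each node (its greatest distance to any other): Arjun:3, David:3, Esperanza:3, Simone:3, Ximena:3, Yara:3, Zara:3.
The maximum eccentricity is 3, realized for instance by the pair Zara–Esperanza via Zara – Simone – Yara – Esperanza. So the diameter is 3.

3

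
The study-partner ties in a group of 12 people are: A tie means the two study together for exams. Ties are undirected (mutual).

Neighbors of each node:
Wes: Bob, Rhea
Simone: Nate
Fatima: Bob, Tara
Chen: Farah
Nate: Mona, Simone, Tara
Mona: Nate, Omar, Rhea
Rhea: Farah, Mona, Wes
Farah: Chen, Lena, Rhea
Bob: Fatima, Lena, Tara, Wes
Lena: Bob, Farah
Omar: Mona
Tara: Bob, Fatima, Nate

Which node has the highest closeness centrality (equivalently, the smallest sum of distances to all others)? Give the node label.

Rhea

Farness (sum of distances to all others) for each node — Bob:23, Chen:35, Farah:25, Fatima:28, Lena:26, Mona:23, Nate:24, Omar:33, Rhea:22, Simone:34, Tara:24, Wes:25.
The smallest farness is 22, for Rhea, so Rhea has the highest closeness.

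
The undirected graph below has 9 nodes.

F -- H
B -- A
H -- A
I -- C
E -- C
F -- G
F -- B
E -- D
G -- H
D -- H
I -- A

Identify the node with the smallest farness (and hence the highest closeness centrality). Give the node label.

H

Farness (sum of distances to all others) for each node — A:14, B:18, C:20, D:16, E:19, F:17, G:18, H:13, I:17.
The smallest farness is 13, for H, so H has the highest closeness.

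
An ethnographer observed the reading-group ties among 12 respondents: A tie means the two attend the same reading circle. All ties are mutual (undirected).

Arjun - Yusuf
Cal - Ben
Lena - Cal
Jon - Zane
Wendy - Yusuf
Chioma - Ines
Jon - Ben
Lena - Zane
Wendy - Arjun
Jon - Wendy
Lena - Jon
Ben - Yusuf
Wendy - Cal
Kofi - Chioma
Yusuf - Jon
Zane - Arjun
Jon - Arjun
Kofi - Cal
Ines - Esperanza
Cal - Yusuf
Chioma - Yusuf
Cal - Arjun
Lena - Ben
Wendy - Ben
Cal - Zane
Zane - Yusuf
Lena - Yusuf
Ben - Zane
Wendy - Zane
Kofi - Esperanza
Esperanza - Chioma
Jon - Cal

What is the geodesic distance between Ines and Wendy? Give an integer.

3

One shortest route is Ines – Chioma – Yusuf – Wendy, which uses 3 edges, and at distance 2 from Ines we only reach {Kofi, Yusuf}, which does not include Wendy. So d(Ines,Wendy) = 3.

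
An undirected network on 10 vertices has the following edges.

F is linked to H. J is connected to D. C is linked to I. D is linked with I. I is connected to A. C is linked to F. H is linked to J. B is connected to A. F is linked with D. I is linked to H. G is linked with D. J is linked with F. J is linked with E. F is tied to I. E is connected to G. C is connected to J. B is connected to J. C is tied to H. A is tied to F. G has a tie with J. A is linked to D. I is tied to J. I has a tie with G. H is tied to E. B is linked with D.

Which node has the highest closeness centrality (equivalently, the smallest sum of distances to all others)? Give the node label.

J

Farness (sum of distances to all others) for each node — A:15, B:15, C:14, D:12, E:16, F:12, G:14, H:13, I:11, J:10.
The smallest farness is 10, for J, so J has the highest closeness.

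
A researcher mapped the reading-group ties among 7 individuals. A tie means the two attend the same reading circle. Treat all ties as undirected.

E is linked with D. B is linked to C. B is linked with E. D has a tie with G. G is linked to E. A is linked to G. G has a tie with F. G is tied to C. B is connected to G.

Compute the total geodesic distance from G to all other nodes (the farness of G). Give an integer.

6

Distances from G: A:1, B:1, C:1, D:1, E:1, F:1.
Sum = 1 + 1 + 1 + 1 + 1 + 1 = 6.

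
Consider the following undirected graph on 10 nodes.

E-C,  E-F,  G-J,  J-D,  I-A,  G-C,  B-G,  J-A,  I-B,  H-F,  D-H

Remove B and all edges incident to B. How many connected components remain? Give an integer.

1

B's neighbors (G and I) remain reachable from one another through other ties, so the rest of the network stays in one piece.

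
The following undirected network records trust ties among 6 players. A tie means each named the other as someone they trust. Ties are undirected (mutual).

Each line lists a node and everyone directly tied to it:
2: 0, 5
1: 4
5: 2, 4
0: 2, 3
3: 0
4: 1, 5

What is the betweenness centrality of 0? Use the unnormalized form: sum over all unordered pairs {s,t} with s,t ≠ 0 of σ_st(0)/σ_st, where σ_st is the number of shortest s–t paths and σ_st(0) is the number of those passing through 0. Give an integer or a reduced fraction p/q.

4

Pairs whose geodesics pass through 0 — 3–2: 1; 3–4: 1; 3–1: 1; 3–5: 1.
All other pairs contribute 0.
Summing the contributions gives betweenness(0) = 4.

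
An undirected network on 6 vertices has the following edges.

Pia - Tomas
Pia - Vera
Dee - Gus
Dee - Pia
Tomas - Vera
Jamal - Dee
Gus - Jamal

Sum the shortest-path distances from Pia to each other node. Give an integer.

Distances from Pia: Dee:1, Gus:2, Jamal:2, Tomas:1, Vera:1.
Sum = 1 + 2 + 2 + 1 + 1 = 7.

7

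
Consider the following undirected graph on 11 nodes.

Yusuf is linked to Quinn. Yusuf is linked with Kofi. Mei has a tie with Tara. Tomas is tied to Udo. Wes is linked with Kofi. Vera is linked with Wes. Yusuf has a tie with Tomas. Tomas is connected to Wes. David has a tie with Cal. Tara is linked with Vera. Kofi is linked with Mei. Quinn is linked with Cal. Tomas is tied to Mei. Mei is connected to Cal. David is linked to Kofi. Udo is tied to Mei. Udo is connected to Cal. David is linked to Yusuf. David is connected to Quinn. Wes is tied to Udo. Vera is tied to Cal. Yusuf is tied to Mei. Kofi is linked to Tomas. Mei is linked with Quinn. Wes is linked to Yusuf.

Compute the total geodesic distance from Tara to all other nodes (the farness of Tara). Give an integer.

19

Distances from Tara: Cal:2, David:3, Kofi:2, Mei:1, Quinn:2, Tomas:2, Udo:2, Vera:1, Wes:2, Yusuf:2.
Sum = 2 + 3 + 2 + 1 + 2 + 2 + 2 + 1 + 2 + 2 = 19.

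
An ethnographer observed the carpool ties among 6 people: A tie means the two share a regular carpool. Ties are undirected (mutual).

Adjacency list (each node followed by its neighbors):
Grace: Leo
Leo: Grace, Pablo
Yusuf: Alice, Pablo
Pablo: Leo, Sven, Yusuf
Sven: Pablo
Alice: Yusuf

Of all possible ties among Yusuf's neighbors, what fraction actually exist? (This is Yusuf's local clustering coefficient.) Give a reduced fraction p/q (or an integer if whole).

0

Yusuf's neighbors: Alice and Pablo (k = 2).
Possible neighbor pairs: C(2,2) = 1. Edges among them: none → e = 0.
Clustering(Yusuf) = 0/1.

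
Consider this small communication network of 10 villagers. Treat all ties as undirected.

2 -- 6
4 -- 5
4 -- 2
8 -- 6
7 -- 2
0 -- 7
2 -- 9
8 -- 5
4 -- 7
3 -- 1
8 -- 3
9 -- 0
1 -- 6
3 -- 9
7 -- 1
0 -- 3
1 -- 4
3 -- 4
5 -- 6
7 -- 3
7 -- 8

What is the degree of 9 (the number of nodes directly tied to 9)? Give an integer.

3

9 is directly tied to 0, 2, and 3. That is 3 neighbors, so the degree of 9 is 3.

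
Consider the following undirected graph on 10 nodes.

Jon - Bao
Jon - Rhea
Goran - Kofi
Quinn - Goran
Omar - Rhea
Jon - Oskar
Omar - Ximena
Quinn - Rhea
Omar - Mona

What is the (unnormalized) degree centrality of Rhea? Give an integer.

3

Rhea is directly tied to Jon, Omar, and Quinn. That is 3 neighbors, so the degree of Rhea is 3.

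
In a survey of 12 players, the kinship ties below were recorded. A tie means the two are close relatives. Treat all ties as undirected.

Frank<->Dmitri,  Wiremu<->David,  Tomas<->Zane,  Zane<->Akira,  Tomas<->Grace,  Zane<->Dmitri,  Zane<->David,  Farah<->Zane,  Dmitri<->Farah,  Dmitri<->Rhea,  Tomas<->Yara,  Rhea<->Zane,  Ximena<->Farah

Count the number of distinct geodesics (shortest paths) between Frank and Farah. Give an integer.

1

The shortest distance is 2, and the only length-2 path is Frank–Dmitri–Farah. So there is exactly 1 shortest path.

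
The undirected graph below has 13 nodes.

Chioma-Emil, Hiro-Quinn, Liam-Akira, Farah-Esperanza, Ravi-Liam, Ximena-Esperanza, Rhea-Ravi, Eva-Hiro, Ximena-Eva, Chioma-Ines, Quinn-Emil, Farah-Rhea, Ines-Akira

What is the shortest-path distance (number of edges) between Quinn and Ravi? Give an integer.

6

One shortest route is Quinn – Emil – Chioma – Ines – Akira – Liam – Ravi, which uses 6 edges, and at distance 5 from Quinn we only reach {Farah, Liam}, which does not include Ravi. So d(Quinn,Ravi) = 6.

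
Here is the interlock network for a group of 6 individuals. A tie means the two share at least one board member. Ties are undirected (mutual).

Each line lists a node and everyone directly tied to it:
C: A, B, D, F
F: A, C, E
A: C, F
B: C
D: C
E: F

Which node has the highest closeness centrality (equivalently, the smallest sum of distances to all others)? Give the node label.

Farness (sum of distances to all others) for each node — A:8, B:10, C:6, D:10, E:11, F:7.
The smallest farness is 6, for C, so C has the highest closeness.

C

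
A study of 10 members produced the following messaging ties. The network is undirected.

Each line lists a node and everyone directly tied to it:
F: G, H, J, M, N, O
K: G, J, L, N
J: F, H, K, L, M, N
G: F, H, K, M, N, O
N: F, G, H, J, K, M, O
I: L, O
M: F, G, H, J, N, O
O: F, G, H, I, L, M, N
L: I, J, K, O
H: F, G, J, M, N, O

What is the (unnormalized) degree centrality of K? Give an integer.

4

K is directly tied to G, J, L, and N. That is 4 neighbors, so the degree of K is 4.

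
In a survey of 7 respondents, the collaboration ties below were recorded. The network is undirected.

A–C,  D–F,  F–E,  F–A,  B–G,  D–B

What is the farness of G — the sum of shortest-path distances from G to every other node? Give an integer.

19

Distances from G: A:4, B:1, C:5, D:2, E:4, F:3.
Sum = 4 + 1 + 5 + 2 + 4 + 3 = 19.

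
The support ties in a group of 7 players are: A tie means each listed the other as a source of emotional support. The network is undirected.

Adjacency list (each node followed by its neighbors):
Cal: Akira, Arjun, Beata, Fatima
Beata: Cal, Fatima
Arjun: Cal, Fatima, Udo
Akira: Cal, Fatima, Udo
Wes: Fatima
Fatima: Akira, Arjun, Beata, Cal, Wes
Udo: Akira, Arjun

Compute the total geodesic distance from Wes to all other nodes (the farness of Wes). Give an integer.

Distances from Wes: Akira:2, Arjun:2, Beata:2, Cal:2, Fatima:1, Udo:3.
Sum = 2 + 2 + 2 + 2 + 1 + 3 = 12.

12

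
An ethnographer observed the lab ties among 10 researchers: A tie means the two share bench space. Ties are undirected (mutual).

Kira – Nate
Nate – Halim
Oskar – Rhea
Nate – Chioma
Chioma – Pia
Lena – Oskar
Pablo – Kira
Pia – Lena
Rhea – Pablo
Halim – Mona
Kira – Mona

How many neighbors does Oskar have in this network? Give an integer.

2

Oskar is directly tied to Lena and Rhea. That is 2 neighbors, so the degree of Oskar is 2.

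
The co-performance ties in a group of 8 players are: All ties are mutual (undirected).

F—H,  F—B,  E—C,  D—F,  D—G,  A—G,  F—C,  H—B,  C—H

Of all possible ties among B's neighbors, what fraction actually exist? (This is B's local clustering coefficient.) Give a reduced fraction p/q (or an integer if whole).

1

B's neighbors: F and H (k = 2).
Possible neighbor pairs: C(2,2) = 1. Edges among them: F–H → e = 1.
Clustering(B) = 1/1.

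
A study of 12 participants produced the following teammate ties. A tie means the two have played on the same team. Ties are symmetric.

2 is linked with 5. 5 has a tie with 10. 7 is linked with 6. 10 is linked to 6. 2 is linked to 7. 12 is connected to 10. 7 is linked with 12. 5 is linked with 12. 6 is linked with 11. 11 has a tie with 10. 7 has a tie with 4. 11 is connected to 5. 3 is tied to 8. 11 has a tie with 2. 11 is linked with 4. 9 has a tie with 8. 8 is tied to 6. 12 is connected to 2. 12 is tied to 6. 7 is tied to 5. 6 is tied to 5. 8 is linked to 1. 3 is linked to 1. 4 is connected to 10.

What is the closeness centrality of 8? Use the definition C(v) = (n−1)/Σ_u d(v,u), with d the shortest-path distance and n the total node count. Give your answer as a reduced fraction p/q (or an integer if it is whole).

Distances from 8: 1:1, 2:3, 3:1, 4:3, 5:2, 6:1, 7:2, 9:1, 10:2, 11:2, 12:2. Sum = 20.
n = 12, so closeness = 11/20.

11/20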